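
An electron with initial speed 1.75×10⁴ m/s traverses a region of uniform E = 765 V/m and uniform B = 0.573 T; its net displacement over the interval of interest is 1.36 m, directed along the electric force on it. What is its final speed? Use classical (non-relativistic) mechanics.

v_f ≈ 1.91×10⁷ m/s

B does no work; ΔKE = |q|E d.
½mv_f² = ½mv₀² + |q|Ed = ½(9.109×10⁻³¹)(1.75×10⁴)² + (1.602×10⁻¹⁹)(765)(1.36) ≈ 1.395×10⁻²² J + 1.667×10⁻¹⁶ J ≈ 1.667×10⁻¹⁶ J.
v_f = √(2·1.667×10⁻¹⁶/9.109×10⁻³¹) ≈ 1.91×10⁷ m/s.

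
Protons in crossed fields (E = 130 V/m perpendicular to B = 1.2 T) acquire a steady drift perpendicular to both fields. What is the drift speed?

v_d ≈ 110 m/s

In crossed fields the guiding centre drifts at v_d = |E×B|/B² = E/B, independent of charge and mass.
v_d = 130/1.2 = 110 m/s.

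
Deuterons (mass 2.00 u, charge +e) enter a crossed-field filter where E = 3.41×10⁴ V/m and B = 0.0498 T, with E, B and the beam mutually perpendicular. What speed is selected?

Straight-line motion ⇒ electric and magnetic forces cancel, so E = vB.
v = E/B = 3.41×10⁴/0.0498 = 6.85×10⁵ m/s.
The result is independent of the particle's charge and mass.

v = 6.85×10⁵ m/s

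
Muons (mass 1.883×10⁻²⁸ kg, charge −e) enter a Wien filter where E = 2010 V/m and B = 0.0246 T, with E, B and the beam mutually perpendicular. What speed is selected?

Zero net Lorentz force requires |qE| = |q v×B|, i.e. E = vB.
v = E/B = 2010/0.0246 = 8.17×10⁴ m/s.

v = 8.17×10⁴ m/s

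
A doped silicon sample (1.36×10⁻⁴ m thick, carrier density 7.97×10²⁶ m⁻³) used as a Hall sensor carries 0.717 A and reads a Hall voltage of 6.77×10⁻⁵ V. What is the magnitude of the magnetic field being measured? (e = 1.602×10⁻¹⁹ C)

B ≈ 1.64 T

From V_H = IB/(n e t), B = V_H n e t / I.
B = (6.77×10⁻⁵)(7.97×10²⁶)(1.602×10⁻¹⁹)(1.36×10⁻⁴)/0.717 ≈ 1.64 T.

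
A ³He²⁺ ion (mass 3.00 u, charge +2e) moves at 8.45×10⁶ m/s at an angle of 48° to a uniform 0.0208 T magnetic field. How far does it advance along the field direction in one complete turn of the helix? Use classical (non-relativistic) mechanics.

p ≈ 26.6 m

v∥ = v cosθ = 8.45×10⁶·cos48° ≈ 5.654×10⁶ m/s.
T = 2πm/(|q|B) = 2π(4.983×10⁻²⁷)/((3.204×10⁻¹⁹)(0.0208)) ≈ 4.698×10⁻⁶ s.
pitch = v∥ T = (5.654×10⁶)(4.698×10⁻⁶) ≈ 26.6 m.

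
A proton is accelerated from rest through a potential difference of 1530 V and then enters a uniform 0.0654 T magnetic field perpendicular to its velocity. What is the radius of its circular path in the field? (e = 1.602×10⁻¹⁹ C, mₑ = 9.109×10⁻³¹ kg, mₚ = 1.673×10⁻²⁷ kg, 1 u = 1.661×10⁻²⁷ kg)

Acceleration: |q|V = ½mv² ⇒ v = √(2|q|V/m) = √(2·1.602×10⁻¹⁹·1530/1.673×10⁻²⁷) ≈ 5.413×10⁵ m/s.
In the field: r = mv/(|q|B) = (1.673×10⁻²⁷)(5.413×10⁵)/((1.602×10⁻¹⁹)(0.0654)) ≈ 0.0864 m.

r ≈ 0.0864 m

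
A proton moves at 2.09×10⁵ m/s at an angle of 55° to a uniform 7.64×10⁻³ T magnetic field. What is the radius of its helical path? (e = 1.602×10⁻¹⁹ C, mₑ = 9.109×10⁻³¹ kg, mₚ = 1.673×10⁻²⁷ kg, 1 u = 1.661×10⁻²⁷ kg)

r ≈ 0.234 m

v⊥ = v sinθ = 2.09×10⁵·sin55° ≈ 1.712×10⁵ m/s.
r = m v⊥/(|q|B) = (1.673×10⁻²⁷)(1.712×10⁵)/((1.602×10⁻¹⁹)(7.64×10⁻³)) ≈ 0.234 m.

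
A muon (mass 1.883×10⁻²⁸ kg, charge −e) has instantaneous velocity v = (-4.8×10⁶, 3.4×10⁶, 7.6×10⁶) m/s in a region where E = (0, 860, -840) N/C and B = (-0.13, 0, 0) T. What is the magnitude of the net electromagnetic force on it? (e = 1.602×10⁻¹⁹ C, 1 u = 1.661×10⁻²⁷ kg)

|F| ≈ 1.73×10⁻¹³ N

v×B = (0, -9.88×10⁵, 4.42×10⁵) N/C.
E + v×B = (0, -9.87×10⁵, 4.41×10⁵) N/C.
F = q(E + v×B) = (−1.602×10⁻¹⁹ C)·(0, -9.87×10⁵, 4.41×10⁵) = (0, 1.58×10⁻¹³, -7.07×10⁻¹⁴) N.
|F| = 1.73×10⁻¹³ N.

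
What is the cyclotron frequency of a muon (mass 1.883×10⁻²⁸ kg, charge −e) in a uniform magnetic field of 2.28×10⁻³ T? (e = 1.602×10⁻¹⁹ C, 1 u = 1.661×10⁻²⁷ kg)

f ≈ 3.09×10⁵ Hz

f = |q|B/(2πm).
f = (1.602×10⁻¹⁹)(2.28×10⁻³)/(2π·1.883×10⁻²⁸) ≈ 3.09×10⁵ Hz.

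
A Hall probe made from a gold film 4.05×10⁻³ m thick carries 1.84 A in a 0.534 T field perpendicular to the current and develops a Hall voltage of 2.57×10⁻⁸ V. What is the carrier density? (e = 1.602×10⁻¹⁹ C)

From V_H = IB/(n e t), n = IB/(V_H e t).
n = (1.84)(0.534)/((2.57×10⁻⁸)(1.602×10⁻¹⁹)(4.05×10⁻³)) ≈ 5.89×10²⁸ m⁻³.

n ≈ 5.89×10²⁸ m⁻³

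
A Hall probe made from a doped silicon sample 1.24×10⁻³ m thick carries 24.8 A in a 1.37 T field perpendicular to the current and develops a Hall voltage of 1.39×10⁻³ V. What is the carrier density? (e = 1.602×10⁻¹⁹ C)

From V_H = IB/(n e t), n = IB/(V_H e t).
n = (24.8)(1.37)/((1.39×10⁻³)(1.602×10⁻¹⁹)(1.24×10⁻³)) ≈ 1.23×10²⁶ m⁻³.

n ≈ 1.23×10²⁶ m⁻³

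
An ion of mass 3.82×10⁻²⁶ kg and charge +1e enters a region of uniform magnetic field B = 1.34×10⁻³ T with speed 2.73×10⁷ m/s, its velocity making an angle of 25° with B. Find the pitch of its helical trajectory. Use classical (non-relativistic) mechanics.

p ≈ 2.77×10⁴ m

v∥ = v cosθ = 2.73×10⁷·cos25° ≈ 2.474×10⁷ m/s.
T = 2πm/(|q|B) = 2π(3.82×10⁻²⁶)/((1.602×10⁻¹⁹)(1.34×10⁻³)) ≈ 1.118×10⁻³ s.
pitch = v∥ T = (2.474×10⁷)(1.118×10⁻³) ≈ 2.77×10⁴ m.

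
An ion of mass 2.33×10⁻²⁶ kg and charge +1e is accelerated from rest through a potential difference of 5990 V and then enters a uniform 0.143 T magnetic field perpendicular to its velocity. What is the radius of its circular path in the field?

r ≈ 0.292 m

Acceleration: |q|V = ½mv² ⇒ v = √(2|q|V/m) = √(2·1.602×10⁻¹⁹·5990/2.33×10⁻²⁶) ≈ 2.870×10⁵ m/s.
In the field: r = mv/(|q|B) = (2.33×10⁻²⁶)(2.870×10⁵)/((1.602×10⁻¹⁹)(0.143)) ≈ 0.292 m.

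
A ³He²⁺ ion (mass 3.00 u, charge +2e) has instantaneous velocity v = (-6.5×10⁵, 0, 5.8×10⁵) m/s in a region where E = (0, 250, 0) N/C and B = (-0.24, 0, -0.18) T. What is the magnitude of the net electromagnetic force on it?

v×B = (0, -2.56×10⁵, 0) N/C.
E + v×B = (0, -2.56×10⁵, 0) N/C.
F = q(E + v×B) = (3.204×10⁻¹⁹ C)·(0, -2.56×10⁵, 0) = (0, -8.20×10⁻¹⁴, 0) N.
|F| = 8.20×10⁻¹⁴ N.

|F| ≈ 8.20×10⁻¹⁴ N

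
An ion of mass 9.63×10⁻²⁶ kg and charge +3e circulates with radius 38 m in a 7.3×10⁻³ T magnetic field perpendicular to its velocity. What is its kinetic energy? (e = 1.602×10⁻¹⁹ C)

KE ≈ 5.8×10⁵ eV

v = |q|Br/m, then KE = ½mv² = (qBr)²/(2m).
v = (4.806×10⁻¹⁹)(7.3×10⁻³)(38)/9.63×10⁻²⁶ ≈ 1.384×10⁶ m/s.
KE = ½(9.63×10⁻²⁶)(1.384×10⁶)² ≈ 9.2×10⁻¹⁴ J = 5.8×10⁵ eV.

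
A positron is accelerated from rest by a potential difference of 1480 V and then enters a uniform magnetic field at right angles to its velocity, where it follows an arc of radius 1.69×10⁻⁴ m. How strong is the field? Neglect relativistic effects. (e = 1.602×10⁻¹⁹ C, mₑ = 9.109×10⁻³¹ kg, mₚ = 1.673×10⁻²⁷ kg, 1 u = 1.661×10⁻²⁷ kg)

B ≈ 0.768 T

v = √(2|q|V/m) = √(2·1.602×10⁻¹⁹·1480/9.109×10⁻³¹) ≈ 2.282×10⁷ m/s.
B = mv/(|q|r) = (9.109×10⁻³¹)(2.282×10⁷)/((1.602×10⁻¹⁹)(1.69×10⁻⁴)) ≈ 0.768 T.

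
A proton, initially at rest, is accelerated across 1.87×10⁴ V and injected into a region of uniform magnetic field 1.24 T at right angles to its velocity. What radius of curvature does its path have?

Acceleration: |q|V = ½mv² ⇒ v = √(2|q|V/m) = √(2·1.602×10⁻¹⁹·1.87×10⁴/1.673×10⁻²⁷) ≈ 1.892×10⁶ m/s.
In the field: r = mv/(|q|B) = (1.673×10⁻²⁷)(1.892×10⁶)/((1.602×10⁻¹⁹)(1.24)) ≈ 0.0159 m.

r ≈ 0.0159 m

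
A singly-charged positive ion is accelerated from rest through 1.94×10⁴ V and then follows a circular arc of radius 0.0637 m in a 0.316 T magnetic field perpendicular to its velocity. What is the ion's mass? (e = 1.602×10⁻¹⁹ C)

m ≈ 1.67×10⁻²⁷ kg

Combine |q|V = ½mv² and r = mv/(|q|B): eliminate v to get m = qB²r²/(2V).
m = (1.602×10⁻¹⁹)(0.316)²(0.0637)²/(2·1.94×10⁴) ≈ 1.67×10⁻²⁷ kg.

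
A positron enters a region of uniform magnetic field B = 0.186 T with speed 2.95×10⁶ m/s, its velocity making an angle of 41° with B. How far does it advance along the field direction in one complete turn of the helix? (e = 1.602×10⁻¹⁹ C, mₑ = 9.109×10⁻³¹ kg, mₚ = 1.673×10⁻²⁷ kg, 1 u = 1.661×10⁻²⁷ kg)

p ≈ 4.28×10⁻⁴ m

v∥ = v cosθ = 2.95×10⁶·cos41° ≈ 2.226×10⁶ m/s.
T = 2πm/(|q|B) = 2π(9.109×10⁻³¹)/((1.602×10⁻¹⁹)(0.186)) ≈ 1.921×10⁻¹⁰ s.
pitch = v∥ T = (2.226×10⁶)(1.921×10⁻¹⁰) ≈ 4.28×10⁻⁴ m.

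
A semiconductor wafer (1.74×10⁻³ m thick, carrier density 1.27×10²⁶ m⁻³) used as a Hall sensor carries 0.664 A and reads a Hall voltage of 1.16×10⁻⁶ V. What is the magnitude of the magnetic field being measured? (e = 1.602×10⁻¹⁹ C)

B ≈ 0.0618 T

From V_H = IB/(n e t), B = V_H n e t / I.
B = (1.16×10⁻⁶)(1.27×10²⁶)(1.602×10⁻¹⁹)(1.74×10⁻³)/0.664 ≈ 0.0618 T.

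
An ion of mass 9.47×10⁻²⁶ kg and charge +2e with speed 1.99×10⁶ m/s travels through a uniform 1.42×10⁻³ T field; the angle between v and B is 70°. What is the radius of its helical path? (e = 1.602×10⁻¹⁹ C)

r ≈ 389 m

v⊥ = v sinθ = 1.99×10⁶·sin70° ≈ 1.870×10⁶ m/s.
r = m v⊥/(|q|B) = (9.47×10⁻²⁶)(1.870×10⁶)/((3.204×10⁻¹⁹)(1.42×10⁻³)) ≈ 389 m.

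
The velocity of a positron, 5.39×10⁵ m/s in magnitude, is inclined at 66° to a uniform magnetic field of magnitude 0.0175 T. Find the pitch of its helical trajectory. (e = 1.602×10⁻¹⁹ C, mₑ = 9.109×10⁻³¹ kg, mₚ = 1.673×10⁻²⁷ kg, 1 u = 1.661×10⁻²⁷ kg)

p ≈ 4.48×10⁻⁴ m

v∥ = v cosθ = 5.39×10⁵·cos66° ≈ 2.192×10⁵ m/s.
T = 2πm/(|q|B) = 2π(9.109×10⁻³¹)/((1.602×10⁻¹⁹)(0.0175)) ≈ 2.042×10⁻⁹ s.
pitch = v∥ T = (2.192×10⁵)(2.042×10⁻⁹) ≈ 4.48×10⁻⁴ m.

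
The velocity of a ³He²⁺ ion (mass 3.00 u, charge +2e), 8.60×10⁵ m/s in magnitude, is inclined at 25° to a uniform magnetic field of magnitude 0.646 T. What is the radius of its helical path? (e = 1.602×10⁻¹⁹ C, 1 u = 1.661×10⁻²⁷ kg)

v⊥ = v sinθ = 8.60×10⁵·sin25° ≈ 3.635×10⁵ m/s.
r = m v⊥/(|q|B) = (4.983×10⁻²⁷)(3.635×10⁵)/((3.204×10⁻¹⁹)(0.646)) ≈ 8.75×10⁻³ m.

r ≈ 8.75×10⁻³ m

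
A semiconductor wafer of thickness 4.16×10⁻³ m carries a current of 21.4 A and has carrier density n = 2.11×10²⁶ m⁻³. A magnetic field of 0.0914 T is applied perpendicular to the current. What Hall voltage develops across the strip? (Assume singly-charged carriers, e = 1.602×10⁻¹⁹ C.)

V_H = IB/(n e t).
V_H = (21.4)(0.0914)/((2.11×10²⁶)(1.602×10⁻¹⁹)(4.16×10⁻³)) ≈ 1.39×10⁻⁵ V.

V_H ≈ 1.39×10⁻⁵ V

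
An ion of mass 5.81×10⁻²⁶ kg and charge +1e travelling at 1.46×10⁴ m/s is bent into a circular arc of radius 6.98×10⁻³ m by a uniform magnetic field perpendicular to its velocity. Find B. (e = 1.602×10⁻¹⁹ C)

B ≈ 0.759 T

From |q|vB = mv²/r, B = mv/(|q|r).
B = (5.81×10⁻²⁶)(1.46×10⁴)/((1.602×10⁻¹⁹)(6.98×10⁻³)) ≈ 0.759 T.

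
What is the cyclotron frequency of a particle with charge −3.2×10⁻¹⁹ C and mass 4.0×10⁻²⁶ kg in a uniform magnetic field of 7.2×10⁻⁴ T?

f = |q|B/(2πm).
f = (3.2×10⁻¹⁹)(7.2×10⁻⁴)/(2π·4.0×10⁻²⁶) ≈ 920 Hz.

f ≈ 920 Hz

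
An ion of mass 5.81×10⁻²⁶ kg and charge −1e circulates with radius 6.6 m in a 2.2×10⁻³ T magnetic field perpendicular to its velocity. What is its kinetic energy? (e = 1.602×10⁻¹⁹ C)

KE ≈ 290 eV

v = |q|Br/m, then KE = ½mv² = (qBr)²/(2m).
v = (1.602×10⁻¹⁹)(2.2×10⁻³)(6.6)/5.81×10⁻²⁶ ≈ 4.004×10⁴ m/s.
KE = ½(5.81×10⁻²⁶)(4.004×10⁴)² ≈ 4.7×10⁻¹⁷ J = 290 eV.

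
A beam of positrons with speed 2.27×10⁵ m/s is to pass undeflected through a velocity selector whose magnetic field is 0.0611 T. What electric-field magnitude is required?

For straight-line motion qE = qvB, so E = vB.
E = 2.27×10⁵ × 0.0611 = 1.39×10⁴ V/m.

E = 1.39×10⁴ V/m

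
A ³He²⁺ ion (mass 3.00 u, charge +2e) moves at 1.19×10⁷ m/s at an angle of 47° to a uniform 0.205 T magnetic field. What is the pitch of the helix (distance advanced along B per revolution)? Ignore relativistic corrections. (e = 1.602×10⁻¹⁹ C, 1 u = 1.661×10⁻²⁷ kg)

p ≈ 3.87 m

v∥ = v cosθ = 1.19×10⁷·cos47° ≈ 8.116×10⁶ m/s.
T = 2πm/(|q|B) = 2π(4.983×10⁻²⁷)/((3.204×10⁻¹⁹)(0.205)) ≈ 4.767×10⁻⁷ s.
pitch = v∥ T = (8.116×10⁶)(4.767×10⁻⁷) ≈ 3.87 m.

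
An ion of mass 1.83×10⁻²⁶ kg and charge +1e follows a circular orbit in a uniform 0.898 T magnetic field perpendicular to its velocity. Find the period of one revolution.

T ≈ 7.99×10⁻⁷ s

The cyclotron period depends only on m, q, B: T = 2πm/(|q|B).
T = 2π(1.83×10⁻²⁶)/((1.602×10⁻¹⁹)(0.898)) ≈ 7.99×10⁻⁷ s.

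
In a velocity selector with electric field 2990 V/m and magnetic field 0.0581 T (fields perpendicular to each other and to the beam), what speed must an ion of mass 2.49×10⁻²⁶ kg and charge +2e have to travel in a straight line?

Zero net Lorentz force requires |qE| = |q v×B|, i.e. E = vB.
v = E/B = 2990/0.0581 = 5.15×10⁴ m/s.
The result is independent of the particle's charge and mass.

v = 5.15×10⁴ m/s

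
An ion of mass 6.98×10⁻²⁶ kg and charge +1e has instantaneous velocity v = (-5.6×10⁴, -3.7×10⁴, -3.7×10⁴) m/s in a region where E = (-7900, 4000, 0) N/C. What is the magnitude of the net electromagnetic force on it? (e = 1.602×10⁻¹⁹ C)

|F| ≈ 1.42×10⁻¹⁵ N

Only an electric field acts, so F = qE = (1.602×10⁻¹⁹ C)·(-7900, 4000, 0) = (-1.27×10⁻¹⁵, 6.41×10⁻¹⁶, 0) N.
|F| = 1.42×10⁻¹⁵ N.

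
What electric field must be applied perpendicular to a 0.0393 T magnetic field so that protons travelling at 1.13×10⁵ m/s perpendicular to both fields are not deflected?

E = 4440 V/m

For straight-line motion qE = qvB, so E = vB.
E = 1.13×10⁵ × 0.0393 = 4440 V/m.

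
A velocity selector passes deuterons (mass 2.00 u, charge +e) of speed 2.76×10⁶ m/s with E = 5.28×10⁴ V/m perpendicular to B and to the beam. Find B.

Balance of forces in the selector: qE = qvB ⇒ B = E/v.
B = 5.28×10⁴/2.76×10⁶ = 0.0191 T.

B = 0.0191 T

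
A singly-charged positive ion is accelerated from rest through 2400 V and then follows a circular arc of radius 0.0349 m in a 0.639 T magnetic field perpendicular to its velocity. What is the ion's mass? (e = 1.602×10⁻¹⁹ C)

m ≈ 1.66×10⁻²⁶ kg

Combine |q|V = ½mv² and r = mv/(|q|B): eliminate v to get m = qB²r²/(2V).
m = (1.602×10⁻¹⁹)(0.639)²(0.0349)²/(2·2400) ≈ 1.66×10⁻²⁶ kg.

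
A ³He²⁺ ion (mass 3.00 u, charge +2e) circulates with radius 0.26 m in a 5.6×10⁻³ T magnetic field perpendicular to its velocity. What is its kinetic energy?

v = |q|Br/m, then KE = ½mv² = (qBr)²/(2m).
v = (3.204×10⁻¹⁹)(5.6×10⁻³)(0.26)/4.983×10⁻²⁷ ≈ 9.362×10⁴ m/s.
KE = ½(4.983×10⁻²⁷)(9.362×10⁴)² ≈ 2.2×10⁻¹⁷ J = 140 eV.

KE ≈ 140 eV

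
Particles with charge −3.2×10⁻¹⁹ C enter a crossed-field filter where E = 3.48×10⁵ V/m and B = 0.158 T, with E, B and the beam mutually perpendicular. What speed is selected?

v = 2.20×10⁶ m/s

Zero net Lorentz force requires |qE| = |q v×B|, i.e. E = vB.
v = E/B = 3.48×10⁵/0.158 = 2.20×10⁶ m/s.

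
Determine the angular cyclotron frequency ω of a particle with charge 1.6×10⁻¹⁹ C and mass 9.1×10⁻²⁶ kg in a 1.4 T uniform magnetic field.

ω ≈ 2.5×10⁶ rad/s

ω = |q|B/m.
ω = (1.6×10⁻¹⁹)(1.4)/9.1×10⁻²⁶ ≈ 2.5×10⁶ rad/s.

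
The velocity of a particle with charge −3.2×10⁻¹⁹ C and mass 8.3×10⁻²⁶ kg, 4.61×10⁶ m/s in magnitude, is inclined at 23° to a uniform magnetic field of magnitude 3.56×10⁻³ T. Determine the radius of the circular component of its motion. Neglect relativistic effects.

r ≈ 131 m

v⊥ = v sinθ = 4.61×10⁶·sin23° ≈ 1.801×10⁶ m/s.
r = m v⊥/(|q|B) = (8.3×10⁻²⁶)(1.801×10⁶)/((3.2×10⁻¹⁹)(3.56×10⁻³)) ≈ 131 m.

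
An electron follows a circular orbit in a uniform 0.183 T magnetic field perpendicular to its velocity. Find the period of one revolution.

The cyclotron period depends only on m, q, B: T = 2πm/(|q|B).
T = 2π(9.109×10⁻³¹)/((1.602×10⁻¹⁹)(0.183)) ≈ 1.95×10⁻¹⁰ s.

T ≈ 1.95×10⁻¹⁰ s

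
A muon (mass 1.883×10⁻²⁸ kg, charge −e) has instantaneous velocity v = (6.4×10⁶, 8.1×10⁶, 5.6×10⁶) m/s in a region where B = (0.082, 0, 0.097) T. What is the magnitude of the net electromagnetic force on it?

|F| ≈ 1.67×10⁻¹³ N

v×B = (7.86×10⁵, -1.62×10⁵, -6.64×10⁵) N/C.
F = q v×B = (−1.602×10⁻¹⁹ C)·(7.86×10⁵, -1.62×10⁵, -6.64×10⁵) = (-1.26×10⁻¹³, 2.59×10⁻¹⁴, 1.06×10⁻¹³) N.
|F| = 1.67×10⁻¹³ N.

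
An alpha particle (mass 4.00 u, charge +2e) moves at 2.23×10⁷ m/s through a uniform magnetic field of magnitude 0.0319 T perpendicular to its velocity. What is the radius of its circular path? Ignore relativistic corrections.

The magnetic force provides the centripetal force: |q|vB = mv²/r.
r = mv/(|q|B) = (6.644×10⁻²⁷)(2.23×10⁷)/((3.204×10⁻¹⁹)(0.0319)) ≈ 14.5 m.

r ≈ 14.5 m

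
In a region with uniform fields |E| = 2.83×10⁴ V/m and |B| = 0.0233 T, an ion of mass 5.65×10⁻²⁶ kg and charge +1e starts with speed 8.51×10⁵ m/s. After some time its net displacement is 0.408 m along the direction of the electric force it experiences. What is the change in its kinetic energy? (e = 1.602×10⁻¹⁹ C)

ΔKE ≈ 1.85×10⁻¹⁵ J

The magnetic force is always ⟂ v and does no work; only the electric force changes KE.
ΔKE = F_E · d = |q|E d = (1.602×10⁻¹⁹)(2.83×10⁴)(0.408) ≈ 1.85×10⁻¹⁵ J.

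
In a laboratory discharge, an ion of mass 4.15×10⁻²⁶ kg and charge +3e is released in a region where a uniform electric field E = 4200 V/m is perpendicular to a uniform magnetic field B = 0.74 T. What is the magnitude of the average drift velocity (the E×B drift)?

v_d ≈ 5700 m/s

The steady drift has the magnetic force balancing the electric force, so v_d = E/B.
v_d = 4200/0.74 = 5700 m/s.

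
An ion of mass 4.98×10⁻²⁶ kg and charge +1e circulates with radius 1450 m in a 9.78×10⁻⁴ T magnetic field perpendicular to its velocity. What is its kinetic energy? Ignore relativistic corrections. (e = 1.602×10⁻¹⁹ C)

v = |q|Br/m, then KE = ½mv² = (qBr)²/(2m).
v = (1.602×10⁻¹⁹)(9.78×10⁻⁴)(1450)/4.98×10⁻²⁶ ≈ 4.562×10⁶ m/s.
KE = ½(4.98×10⁻²⁶)(4.562×10⁶)² ≈ 5.18×10⁻¹³ J = 3.23×10⁶ eV.

KE ≈ 3.23×10⁶ eV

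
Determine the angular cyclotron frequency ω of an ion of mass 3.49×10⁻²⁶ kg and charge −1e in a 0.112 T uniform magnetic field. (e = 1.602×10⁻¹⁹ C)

ω ≈ 5.14×10⁵ rad/s

ω = |q|B/m.
ω = (1.602×10⁻¹⁹)(0.112)/3.49×10⁻²⁶ ≈ 5.14×10⁵ rad/s.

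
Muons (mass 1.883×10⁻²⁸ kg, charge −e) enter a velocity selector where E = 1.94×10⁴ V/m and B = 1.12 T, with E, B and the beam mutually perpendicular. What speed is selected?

v = 1.73×10⁴ m/s

Zero net Lorentz force requires |qE| = |q v×B|, i.e. E = vB.
v = E/B = 1.94×10⁴/1.12 = 1.73×10⁴ m/s.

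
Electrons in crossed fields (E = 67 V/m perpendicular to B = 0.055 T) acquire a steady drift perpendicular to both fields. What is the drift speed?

v_d ≈ 1200 m/s

The steady drift has the magnetic force balancing the electric force, so v_d = E/B.
v_d = 67/0.055 = 1200 m/s.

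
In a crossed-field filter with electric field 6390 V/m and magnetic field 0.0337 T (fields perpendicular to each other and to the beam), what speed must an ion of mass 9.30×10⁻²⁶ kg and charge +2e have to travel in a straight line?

v = 1.90×10⁵ m/s

Straight-line motion ⇒ electric and magnetic forces cancel, so E = vB.
v = E/B = 6390/0.0337 = 1.90×10⁵ m/s.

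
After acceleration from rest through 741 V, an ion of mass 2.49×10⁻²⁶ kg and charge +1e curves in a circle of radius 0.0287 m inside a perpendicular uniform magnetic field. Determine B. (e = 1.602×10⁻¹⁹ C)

v = √(2|q|V/m) = √(2·1.602×10⁻¹⁹·741/2.49×10⁻²⁶) ≈ 9.765×10⁴ m/s.
B = mv/(|q|r) = (2.49×10⁻²⁶)(9.765×10⁴)/((1.602×10⁻¹⁹)(0.0287)) ≈ 0.529 T.

B ≈ 0.529 T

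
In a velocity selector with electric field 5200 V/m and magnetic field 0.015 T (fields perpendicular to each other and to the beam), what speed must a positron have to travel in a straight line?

Zero net Lorentz force requires |qE| = |q v×B|, i.e. E = vB.
v = E/B = 5200/0.015 = 3.5×10⁵ m/s.

v = 3.5×10⁵ m/s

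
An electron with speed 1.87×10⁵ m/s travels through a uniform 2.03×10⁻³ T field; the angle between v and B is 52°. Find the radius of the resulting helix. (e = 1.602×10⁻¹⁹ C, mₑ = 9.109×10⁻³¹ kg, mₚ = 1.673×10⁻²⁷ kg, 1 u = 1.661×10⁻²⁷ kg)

v⊥ = v sinθ = 1.87×10⁵·sin52° ≈ 1.474×10⁵ m/s.
r = m v⊥/(|q|B) = (9.109×10⁻³¹)(1.474×10⁵)/((1.602×10⁻¹⁹)(2.03×10⁻³)) ≈ 4.13×10⁻⁴ m.

r ≈ 4.13×10⁻⁴ m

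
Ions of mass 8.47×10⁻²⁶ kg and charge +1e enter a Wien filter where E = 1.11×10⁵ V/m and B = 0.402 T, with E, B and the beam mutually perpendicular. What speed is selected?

v = 2.76×10⁵ m/s

For undeflected motion the electric and magnetic forces balance: qE = qvB.
v = E/B = 1.11×10⁵/0.402 = 2.76×10⁵ m/s.
The result is independent of the particle's charge and mass.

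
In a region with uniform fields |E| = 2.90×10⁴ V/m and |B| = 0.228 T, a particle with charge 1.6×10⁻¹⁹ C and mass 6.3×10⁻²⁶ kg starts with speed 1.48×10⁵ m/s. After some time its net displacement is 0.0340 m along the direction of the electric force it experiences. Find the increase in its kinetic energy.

The magnetic force is always ⟂ v and does no work; only the electric force changes KE.
ΔKE = F_E · d = |q|E d = (1.6×10⁻¹⁹)(2.90×10⁴)(0.0340) ≈ 1.58×10⁻¹⁶ J.

ΔKE ≈ 1.58×10⁻¹⁶ J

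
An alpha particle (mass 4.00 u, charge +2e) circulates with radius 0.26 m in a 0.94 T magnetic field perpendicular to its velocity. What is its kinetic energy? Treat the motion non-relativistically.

KE ≈ 2.9×10⁶ eV

v = |q|Br/m, then KE = ½mv² = (qBr)²/(2m).
v = (3.204×10⁻¹⁹)(0.94)(0.26)/6.644×10⁻²⁷ ≈ 1.179×10⁷ m/s.
KE = ½(6.644×10⁻²⁷)(1.179×10⁷)² ≈ 4.6×10⁻¹³ J = 2.9×10⁶ eV.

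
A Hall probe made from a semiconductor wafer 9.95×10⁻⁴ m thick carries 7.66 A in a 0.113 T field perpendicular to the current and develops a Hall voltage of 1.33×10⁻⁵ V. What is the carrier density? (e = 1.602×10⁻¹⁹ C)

n ≈ 4.08×10²⁶ m⁻³

From V_H = IB/(n e t), n = IB/(V_H e t).
n = (7.66)(0.113)/((1.33×10⁻⁵)(1.602×10⁻¹⁹)(9.95×10⁻⁴)) ≈ 4.08×10²⁶ m⁻³.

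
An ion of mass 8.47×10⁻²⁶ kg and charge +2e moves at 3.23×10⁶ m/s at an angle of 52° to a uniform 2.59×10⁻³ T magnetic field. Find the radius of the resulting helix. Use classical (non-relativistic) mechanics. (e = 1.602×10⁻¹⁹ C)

r ≈ 260 m

v⊥ = v sinθ = 3.23×10⁶·sin52° ≈ 2.545×10⁶ m/s.
r = m v⊥/(|q|B) = (8.47×10⁻²⁶)(2.545×10⁶)/((3.204×10⁻¹⁹)(2.59×10⁻³)) ≈ 260 m.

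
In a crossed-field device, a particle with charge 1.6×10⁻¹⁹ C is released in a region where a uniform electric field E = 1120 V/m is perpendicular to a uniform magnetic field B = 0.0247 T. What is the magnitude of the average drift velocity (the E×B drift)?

v_d ≈ 4.53×10⁴ m/s

In crossed fields the guiding centre drifts at v_d = |E×B|/B² = E/B, independent of charge and mass.
v_d = 1120/0.0247 = 4.53×10⁴ m/s.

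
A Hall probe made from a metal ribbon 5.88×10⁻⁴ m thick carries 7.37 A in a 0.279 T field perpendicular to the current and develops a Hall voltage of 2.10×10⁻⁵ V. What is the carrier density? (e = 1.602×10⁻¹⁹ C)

From V_H = IB/(n e t), n = IB/(V_H e t).
n = (7.37)(0.279)/((2.10×10⁻⁵)(1.602×10⁻¹⁹)(5.88×10⁻⁴)) ≈ 1.04×10²⁷ m⁻³.

n ≈ 1.04×10²⁷ m⁻³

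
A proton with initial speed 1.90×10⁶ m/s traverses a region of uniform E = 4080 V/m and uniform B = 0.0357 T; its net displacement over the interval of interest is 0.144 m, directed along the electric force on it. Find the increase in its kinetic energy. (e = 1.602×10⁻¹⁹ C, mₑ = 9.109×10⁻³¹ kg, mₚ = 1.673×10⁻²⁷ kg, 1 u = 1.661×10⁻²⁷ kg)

ΔKE ≈ 9.41×10⁻¹⁷ J

The magnetic force is always ⟂ v and does no work; only the electric force changes KE.
ΔKE = F_E · d = |q|E d = (1.602×10⁻¹⁹)(4080)(0.144) ≈ 9.41×10⁻¹⁷ J.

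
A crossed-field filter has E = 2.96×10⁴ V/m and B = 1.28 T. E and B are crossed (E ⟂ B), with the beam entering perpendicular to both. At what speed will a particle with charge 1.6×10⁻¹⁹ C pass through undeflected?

v = 2.31×10⁴ m/s

Zero net Lorentz force requires |qE| = |q v×B|, i.e. E = vB.
v = E/B = 2.96×10⁴/1.28 = 2.31×10⁴ m/s.
The result is independent of the particle's charge and mass.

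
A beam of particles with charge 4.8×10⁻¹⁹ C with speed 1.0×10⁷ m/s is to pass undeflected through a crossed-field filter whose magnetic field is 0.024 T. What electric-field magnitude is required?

E = 2.4×10⁵ V/m

For straight-line motion qE = qvB, so E = vB.
E = 1.0×10⁷ × 0.024 = 2.4×10⁵ V/m.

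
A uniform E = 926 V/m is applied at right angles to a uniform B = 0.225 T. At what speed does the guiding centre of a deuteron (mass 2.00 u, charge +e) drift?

v_d ≈ 4120 m/s

The steady drift has the magnetic force balancing the electric force, so v_d = E/B.
v_d = 926/0.225 = 4120 m/s.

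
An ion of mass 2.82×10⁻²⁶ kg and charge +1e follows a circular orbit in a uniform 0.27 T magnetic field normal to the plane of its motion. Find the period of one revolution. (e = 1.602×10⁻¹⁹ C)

The cyclotron period depends only on m, q, B: T = 2πm/(|q|B).
T = 2π(2.82×10⁻²⁶)/((1.602×10⁻¹⁹)(0.27)) ≈ 4.1×10⁻⁶ s.

T ≈ 4.1×10⁻⁶ s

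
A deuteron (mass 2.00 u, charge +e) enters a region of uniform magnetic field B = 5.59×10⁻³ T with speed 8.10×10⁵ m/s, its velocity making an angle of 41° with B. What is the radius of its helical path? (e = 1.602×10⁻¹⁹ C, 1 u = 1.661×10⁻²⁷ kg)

r ≈ 1.97 m

v⊥ = v sinθ = 8.10×10⁵·sin41° ≈ 5.314×10⁵ m/s.
r = m v⊥/(|q|B) = (3.322×10⁻²⁷)(5.314×10⁵)/((1.602×10⁻¹⁹)(5.59×10⁻³)) ≈ 1.97 m.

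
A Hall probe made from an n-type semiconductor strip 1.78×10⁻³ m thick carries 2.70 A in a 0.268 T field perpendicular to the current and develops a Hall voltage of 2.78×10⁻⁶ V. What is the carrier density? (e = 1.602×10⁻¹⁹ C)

From V_H = IB/(n e t), n = IB/(V_H e t).
n = (2.70)(0.268)/((2.78×10⁻⁶)(1.602×10⁻¹⁹)(1.78×10⁻³)) ≈ 9.13×10²⁶ m⁻³.

n ≈ 9.13×10²⁶ m⁻³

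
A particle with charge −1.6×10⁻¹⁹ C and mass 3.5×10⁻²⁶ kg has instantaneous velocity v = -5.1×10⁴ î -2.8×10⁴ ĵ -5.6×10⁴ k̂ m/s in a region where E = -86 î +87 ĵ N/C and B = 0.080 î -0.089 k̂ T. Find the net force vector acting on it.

v×B = (2490, -9020, 2240) N/C.
E + v×B = (2410, -8930, 2240) N/C.
F = q(E + v×B) = (−1.6×10⁻¹⁹ C)·(2410, -8930, 2240) = (-3.85×10⁻¹⁶, 1.43×10⁻¹⁵, -3.58×10⁻¹⁶) N.

F ≈ (-3.85×10⁻¹⁶, 1.43×10⁻¹⁵, -3.58×10⁻¹⁶) N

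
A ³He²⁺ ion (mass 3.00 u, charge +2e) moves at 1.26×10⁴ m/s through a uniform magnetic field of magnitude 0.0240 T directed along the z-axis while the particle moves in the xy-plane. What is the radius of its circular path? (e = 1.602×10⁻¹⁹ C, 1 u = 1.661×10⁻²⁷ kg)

The magnetic force provides the centripetal force: |q|vB = mv²/r.
r = mv/(|q|B) = (4.983×10⁻²⁷)(1.26×10⁴)/((3.204×10⁻¹⁹)(0.0240)) ≈ 8.17×10⁻³ m.

r ≈ 8.17×10⁻³ m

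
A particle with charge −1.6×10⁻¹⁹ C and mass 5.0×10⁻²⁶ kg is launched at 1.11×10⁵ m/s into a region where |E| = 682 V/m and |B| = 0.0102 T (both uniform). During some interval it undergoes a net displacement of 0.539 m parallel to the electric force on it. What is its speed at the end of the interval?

v_f ≈ 1.21×10⁵ m/s

B does no work; ΔKE = |q|E d.
½mv_f² = ½mv₀² + |q|Ed = ½(5.0×10⁻²⁶)(1.11×10⁵)² + (1.6×10⁻¹⁹)(682)(0.539) ≈ 3.080×10⁻¹⁶ J + 5.882×10⁻¹⁷ J ≈ 3.668×10⁻¹⁶ J.
v_f = √(2·3.668×10⁻¹⁶/5.0×10⁻²⁶) ≈ 1.21×10⁵ m/s.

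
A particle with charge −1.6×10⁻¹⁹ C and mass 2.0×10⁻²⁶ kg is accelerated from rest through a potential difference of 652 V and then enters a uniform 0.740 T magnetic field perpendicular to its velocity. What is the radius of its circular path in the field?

r ≈ 0.0173 m

Acceleration: |q|V = ½mv² ⇒ v = √(2|q|V/m) = √(2·1.6×10⁻¹⁹·652/2.0×10⁻²⁶) ≈ 1.021×10⁵ m/s.
In the field: r = mv/(|q|B) = (2.0×10⁻²⁶)(1.021×10⁵)/((1.6×10⁻¹⁹)(0.740)) ≈ 0.0173 m.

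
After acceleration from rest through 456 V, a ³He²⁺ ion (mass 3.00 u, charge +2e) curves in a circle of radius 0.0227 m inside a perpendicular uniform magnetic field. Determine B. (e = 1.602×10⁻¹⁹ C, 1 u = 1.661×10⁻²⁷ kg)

B ≈ 0.166 T

v = √(2|q|V/m) = √(2·3.204×10⁻¹⁹·456/4.983×10⁻²⁷) ≈ 2.422×10⁵ m/s.
B = mv/(|q|r) = (4.983×10⁻²⁷)(2.422×10⁵)/((3.204×10⁻¹⁹)(0.0227)) ≈ 0.166 T.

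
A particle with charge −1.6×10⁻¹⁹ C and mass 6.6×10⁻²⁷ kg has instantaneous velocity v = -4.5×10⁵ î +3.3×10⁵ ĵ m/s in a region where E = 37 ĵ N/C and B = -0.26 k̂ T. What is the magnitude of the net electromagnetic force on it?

v×B = (-8.58×10⁴, -1.17×10⁵, 0) N/C.
E + v×B = (-8.58×10⁴, -1.17×10⁵, 0) N/C.
F = q(E + v×B) = (−1.6×10⁻¹⁹ C)·(-8.58×10⁴, -1.17×10⁵, 0) = (1.37×10⁻¹⁴, 1.87×10⁻¹⁴, 0) N.
|F| = 2.32×10⁻¹⁴ N.

|F| ≈ 2.32×10⁻¹⁴ N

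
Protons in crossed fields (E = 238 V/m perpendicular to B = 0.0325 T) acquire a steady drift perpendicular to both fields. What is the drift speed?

v_d ≈ 7320 m/s

In crossed fields the guiding centre drifts at v_d = |E×B|/B² = E/B, independent of charge and mass.
v_d = 238/0.0325 = 7320 m/s.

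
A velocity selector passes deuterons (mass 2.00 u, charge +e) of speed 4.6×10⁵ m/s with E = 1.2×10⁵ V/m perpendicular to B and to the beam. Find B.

Balance of forces in the selector: qE = qvB ⇒ B = E/v.
B = 1.2×10⁵/4.6×10⁵ = 0.26 T.

B = 0.26 T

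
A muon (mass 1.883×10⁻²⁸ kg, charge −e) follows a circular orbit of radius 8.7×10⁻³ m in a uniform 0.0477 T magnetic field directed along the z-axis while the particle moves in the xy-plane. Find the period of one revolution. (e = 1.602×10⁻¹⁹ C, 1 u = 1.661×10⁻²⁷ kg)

The cyclotron period depends only on m, q, B: T = 2πm/(|q|B).
T = 2π(1.883×10⁻²⁸)/((1.602×10⁻¹⁹)(0.0477)) ≈ 1.55×10⁻⁷ s.

T ≈ 1.55×10⁻⁷ s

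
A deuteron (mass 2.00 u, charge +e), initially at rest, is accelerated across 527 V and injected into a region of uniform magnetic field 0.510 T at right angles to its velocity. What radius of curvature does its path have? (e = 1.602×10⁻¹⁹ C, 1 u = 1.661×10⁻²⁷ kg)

r ≈ 9.17×10⁻³ m

Acceleration: |q|V = ½mv² ⇒ v = √(2|q|V/m) = √(2·1.602×10⁻¹⁹·527/3.322×10⁻²⁷) ≈ 2.255×10⁵ m/s.
In the field: r = mv/(|q|B) = (3.322×10⁻²⁷)(2.255×10⁵)/((1.602×10⁻¹⁹)(0.510)) ≈ 9.17×10⁻³ m.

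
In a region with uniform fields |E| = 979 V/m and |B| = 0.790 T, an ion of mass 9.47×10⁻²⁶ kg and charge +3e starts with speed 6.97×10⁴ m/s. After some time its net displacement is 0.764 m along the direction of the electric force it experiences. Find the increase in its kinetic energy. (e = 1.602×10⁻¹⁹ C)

ΔKE ≈ 3.59×10⁻¹⁶ J

The magnetic force is always ⟂ v and does no work; only the electric force changes KE.
ΔKE = F_E · d = |q|E d = (4.806×10⁻¹⁹)(979)(0.764) ≈ 3.59×10⁻¹⁶ J.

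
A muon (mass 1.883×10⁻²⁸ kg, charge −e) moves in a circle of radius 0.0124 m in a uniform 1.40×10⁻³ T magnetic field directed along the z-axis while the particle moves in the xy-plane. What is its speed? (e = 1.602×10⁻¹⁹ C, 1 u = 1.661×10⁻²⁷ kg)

From |q|vB = mv²/r, v = |q|Br/m.
v = (1.602×10⁻¹⁹)(1.40×10⁻³)(0.0124)/1.883×10⁻²⁸ ≈ 1.48×10⁴ m/s.

v ≈ 1.48×10⁴ m/s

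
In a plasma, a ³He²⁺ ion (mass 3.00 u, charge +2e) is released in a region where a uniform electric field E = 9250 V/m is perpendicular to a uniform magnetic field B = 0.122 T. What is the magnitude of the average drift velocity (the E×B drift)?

The steady drift has the magnetic force balancing the electric force, so v_d = E/B.
v_d = 9250/0.122 = 7.58×10⁴ m/s.

v_d ≈ 7.58×10⁴ m/s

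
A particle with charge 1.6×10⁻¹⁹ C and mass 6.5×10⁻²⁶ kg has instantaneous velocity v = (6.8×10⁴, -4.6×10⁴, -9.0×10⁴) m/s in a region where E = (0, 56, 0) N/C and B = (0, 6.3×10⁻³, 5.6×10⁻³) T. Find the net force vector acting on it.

F ≈ (4.95×10⁻¹⁷, -5.20×10⁻¹⁷, 6.85×10⁻¹⁷) N

v×B = (309, -381, 428) N/C.
E + v×B = (309, -325, 428) N/C.
F = q(E + v×B) = (1.6×10⁻¹⁹ C)·(309, -325, 428) = (4.95×10⁻¹⁷, -5.20×10⁻¹⁷, 6.85×10⁻¹⁷) N.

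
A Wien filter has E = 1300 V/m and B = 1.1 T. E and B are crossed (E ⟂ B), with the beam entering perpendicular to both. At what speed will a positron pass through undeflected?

Zero net Lorentz force requires |qE| = |q v×B|, i.e. E = vB.
v = E/B = 1300/1.1 = 1200 m/s.
The result is independent of the particle's charge and mass.

v = 1200 m/s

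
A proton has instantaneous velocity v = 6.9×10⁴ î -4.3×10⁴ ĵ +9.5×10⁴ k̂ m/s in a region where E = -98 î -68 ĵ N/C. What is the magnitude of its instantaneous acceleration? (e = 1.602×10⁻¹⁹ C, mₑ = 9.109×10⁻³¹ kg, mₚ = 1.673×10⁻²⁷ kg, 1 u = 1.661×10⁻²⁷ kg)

Only an electric field acts, so F = qE = (1.602×10⁻¹⁹ C)·(-98.0, -68.0, 0) = (-1.57×10⁻¹⁷, -1.09×10⁻¹⁷, 0) N.
|a| = |F|/m = 1.911×10⁻¹⁷/1.673×10⁻²⁷ ≈ 1.14×10¹⁰ m/s².

|a| ≈ 1.14×10¹⁰ m/s²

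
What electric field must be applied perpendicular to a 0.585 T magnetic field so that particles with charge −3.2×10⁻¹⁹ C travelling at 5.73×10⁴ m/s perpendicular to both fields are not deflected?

E = 3.35×10⁴ V/m

For straight-line motion qE = qvB, so E = vB.
E = 5.73×10⁴ × 0.585 = 3.35×10⁴ V/m.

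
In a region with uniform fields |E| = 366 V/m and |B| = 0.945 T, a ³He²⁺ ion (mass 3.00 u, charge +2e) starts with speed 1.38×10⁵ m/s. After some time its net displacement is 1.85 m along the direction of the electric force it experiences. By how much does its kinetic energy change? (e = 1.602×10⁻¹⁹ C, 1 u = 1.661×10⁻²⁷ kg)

The magnetic force is always ⟂ v and does no work; only the electric force changes KE.
ΔKE = F_E · d = |q|E d = (3.204×10⁻¹⁹)(366)(1.85) ≈ 2.17×10⁻¹⁶ J.

ΔKE ≈ 2.17×10⁻¹⁶ J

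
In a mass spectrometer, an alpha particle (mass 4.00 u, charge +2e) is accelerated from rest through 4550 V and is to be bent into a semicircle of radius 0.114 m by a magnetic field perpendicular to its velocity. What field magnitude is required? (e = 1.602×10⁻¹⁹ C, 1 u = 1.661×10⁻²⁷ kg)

B ≈ 0.120 T

v = √(2|q|V/m) = √(2·3.204×10⁻¹⁹·4550/6.644×10⁻²⁷) ≈ 6.624×10⁵ m/s.
B = mv/(|q|r) = (6.644×10⁻²⁷)(6.624×10⁵)/((3.204×10⁻¹⁹)(0.114)) ≈ 0.120 T.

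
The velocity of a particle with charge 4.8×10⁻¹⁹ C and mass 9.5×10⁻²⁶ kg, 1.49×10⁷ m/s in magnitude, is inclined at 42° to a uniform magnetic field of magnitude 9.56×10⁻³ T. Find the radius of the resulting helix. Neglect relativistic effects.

v⊥ = v sinθ = 1.49×10⁷·sin42° ≈ 9.970×10⁶ m/s.
r = m v⊥/(|q|B) = (9.5×10⁻²⁶)(9.970×10⁶)/((4.8×10⁻¹⁹)(9.56×10⁻³)) ≈ 206 m.

r ≈ 206 m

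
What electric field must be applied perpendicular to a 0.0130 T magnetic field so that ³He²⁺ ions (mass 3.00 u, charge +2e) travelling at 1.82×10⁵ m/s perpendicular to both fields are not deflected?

For straight-line motion qE = qvB, so E = vB.
E = 1.82×10⁵ × 0.0130 = 2370 V/m.

E = 2370 V/m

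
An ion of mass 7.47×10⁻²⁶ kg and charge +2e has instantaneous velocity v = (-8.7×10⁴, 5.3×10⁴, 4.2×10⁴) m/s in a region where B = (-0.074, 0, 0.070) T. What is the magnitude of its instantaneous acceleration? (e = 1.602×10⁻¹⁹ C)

|a| ≈ 2.65×10¹⁰ m/s²

v×B = (3710, 2980, 3920) N/C.
F = q v×B = (3.204×10⁻¹⁹ C)·(3710, 2980, 3920) = (1.19×10⁻¹⁵, 9.55×10⁻¹⁶, 1.26×10⁻¹⁵) N.
|a| = |F|/m = 1.976×10⁻¹⁵/7.47×10⁻²⁶ ≈ 2.65×10¹⁰ m/s².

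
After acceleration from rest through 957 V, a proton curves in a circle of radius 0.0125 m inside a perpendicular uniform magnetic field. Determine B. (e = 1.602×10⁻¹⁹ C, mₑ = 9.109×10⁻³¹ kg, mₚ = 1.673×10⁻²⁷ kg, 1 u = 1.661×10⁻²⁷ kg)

B ≈ 0.358 T

v = √(2|q|V/m) = √(2·1.602×10⁻¹⁹·957/1.673×10⁻²⁷) ≈ 4.281×10⁵ m/s.
B = mv/(|q|r) = (1.673×10⁻²⁷)(4.281×10⁵)/((1.602×10⁻¹⁹)(0.0125)) ≈ 0.358 T.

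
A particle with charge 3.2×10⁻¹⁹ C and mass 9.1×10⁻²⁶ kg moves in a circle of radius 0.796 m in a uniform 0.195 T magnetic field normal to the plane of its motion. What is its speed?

v ≈ 5.46×10⁵ m/s

From |q|vB = mv²/r, v = |q|Br/m.
v = (3.2×10⁻¹⁹)(0.195)(0.796)/9.1×10⁻²⁶ ≈ 5.46×10⁵ m/s.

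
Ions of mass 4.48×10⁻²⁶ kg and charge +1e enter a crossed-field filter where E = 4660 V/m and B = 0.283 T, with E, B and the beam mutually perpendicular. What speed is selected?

For undeflected motion the electric and magnetic forces balance: qE = qvB.
v = E/B = 4660/0.283 = 1.65×10⁴ m/s.

v = 1.65×10⁴ m/s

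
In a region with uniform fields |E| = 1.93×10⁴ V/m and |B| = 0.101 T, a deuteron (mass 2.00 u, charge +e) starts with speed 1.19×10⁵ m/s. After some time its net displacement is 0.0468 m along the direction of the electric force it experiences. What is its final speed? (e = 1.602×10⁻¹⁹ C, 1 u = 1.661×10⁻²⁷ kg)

v_f ≈ 3.18×10⁵ m/s

B does no work; ΔKE = |q|E d.
½mv_f² = ½mv₀² + |q|Ed = ½(3.322×10⁻²⁷)(1.19×10⁵)² + (1.602×10⁻¹⁹)(1.93×10⁴)(0.0468) ≈ 2.352×10⁻¹⁷ J + 1.447×10⁻¹⁶ J ≈ 1.682×10⁻¹⁶ J.
v_f = √(2·1.682×10⁻¹⁶/3.322×10⁻²⁷) ≈ 3.18×10⁵ m/s.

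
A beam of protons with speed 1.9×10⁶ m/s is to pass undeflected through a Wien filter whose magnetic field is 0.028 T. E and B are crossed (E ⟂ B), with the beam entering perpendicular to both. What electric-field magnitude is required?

For straight-line motion qE = qvB, so E = vB.
E = 1.9×10⁶ × 0.028 = 5.3×10⁴ V/m.

E = 5.3×10⁴ V/m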